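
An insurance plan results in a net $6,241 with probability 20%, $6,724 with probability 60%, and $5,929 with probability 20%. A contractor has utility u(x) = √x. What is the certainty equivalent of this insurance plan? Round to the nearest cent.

$6,464.16

E[u] = 0.2·√6241 + 0.6·√6724 + 0.2·√5929 = 0.2·79 + 0.6·82 + 0.2·77 = 80.4
CE = (80.4)² = 6464.16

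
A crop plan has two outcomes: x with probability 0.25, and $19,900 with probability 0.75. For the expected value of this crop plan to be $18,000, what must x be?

0.25·x + 0.75·19900 = 18000
0.25·x = 18000 − 14925 = 3075
x = 3075 / 0.25 = 12300

x = $12,300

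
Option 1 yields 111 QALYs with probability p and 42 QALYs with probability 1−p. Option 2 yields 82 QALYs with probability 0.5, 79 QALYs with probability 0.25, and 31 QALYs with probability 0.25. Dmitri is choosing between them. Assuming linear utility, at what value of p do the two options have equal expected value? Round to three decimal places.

p = 0.384

EV(Option 2) = 0.5 × 82 + 0.25 × 79 + 0.25 × 31 = 41 + 19.75 + 7.75 = 68.5
p·111 + (1−p)·42 = 68.5
69p + 42 = 68.5
p = (68.5 − 42) / 69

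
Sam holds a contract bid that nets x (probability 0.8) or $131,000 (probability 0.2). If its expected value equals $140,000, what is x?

0.8·x + 0.2·131000 = 140000
0.8·x = 140000 − 26200 = 113800
x = 113800 / 0.8 = 142250

x = $142,250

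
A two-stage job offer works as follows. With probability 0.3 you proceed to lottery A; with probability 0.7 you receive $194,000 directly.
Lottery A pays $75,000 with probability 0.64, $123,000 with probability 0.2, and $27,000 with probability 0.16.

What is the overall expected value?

$158,876

EV(A) = 0.64 × 75000 + 0.2 × 123000 + 0.16 × 27000 = 48000 + 24600 + 4320 = 76920
Branch B: 194000 (certain)
Overall = 0.3 × 76920 + 0.7 × 194000 = 23076 + 135800 = 158876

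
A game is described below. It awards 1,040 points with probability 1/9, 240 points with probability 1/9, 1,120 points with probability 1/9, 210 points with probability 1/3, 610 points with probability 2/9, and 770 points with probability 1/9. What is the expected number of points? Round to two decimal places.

EV = 1/9 × 1040 + 1/9 × 240 + 1/9 × 1120 + 1/3 × 210 + 2/9 × 610 + 1/9 × 770 = 115.5556 + 26.6667 + 124.4444 + 70 + 135.5556 + 85.5556 = 557.7778

557.78 points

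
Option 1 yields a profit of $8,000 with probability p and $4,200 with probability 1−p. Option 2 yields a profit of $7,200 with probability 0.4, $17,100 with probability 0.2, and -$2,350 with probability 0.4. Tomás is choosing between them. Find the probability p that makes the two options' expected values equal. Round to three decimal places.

p = 0.305

EV(Option 2) = 0.4 × 7200 + 0.2 × 17100 + 0.4 × (-2350) = 2880 + 3420 − 940 = 5360
p·8000 + (1−p)·4200 = 5360
3800p + 4200 = 5360
p = (5360 − 4200) / 3800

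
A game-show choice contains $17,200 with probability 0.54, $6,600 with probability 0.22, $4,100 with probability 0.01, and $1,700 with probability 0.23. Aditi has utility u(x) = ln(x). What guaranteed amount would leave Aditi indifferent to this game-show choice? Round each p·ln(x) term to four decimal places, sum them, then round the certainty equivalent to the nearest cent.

E[u] = 0.54·ln(17200) + 0.22·ln(6600) + 0.01·ln(4100) + 0.23·ln(1700) = 5.2664 + 1.9349 + 0.0832 + 1.7108 = 8.9953
CE = e^8.9953 ≈ 8065.09

$8,065.09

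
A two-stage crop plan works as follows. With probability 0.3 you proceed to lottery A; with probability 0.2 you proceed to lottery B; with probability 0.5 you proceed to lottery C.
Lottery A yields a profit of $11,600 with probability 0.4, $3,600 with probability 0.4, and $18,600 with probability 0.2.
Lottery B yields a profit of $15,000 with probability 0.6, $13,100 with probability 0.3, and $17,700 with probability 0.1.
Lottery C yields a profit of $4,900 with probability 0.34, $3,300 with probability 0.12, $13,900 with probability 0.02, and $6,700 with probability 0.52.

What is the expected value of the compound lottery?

EV(A) = 0.4 × 11600 + 0.4 × 3600 + 0.2 × 18600 = 4640 + 1440 + 3720 = 9800
EV(B) = 0.6 × 15000 + 0.3 × 13100 + 0.1 × 17700 = 9000 + 3930 + 1770 = 14700
EV(C) = 0.34 × 4900 + 0.12 × 3300 + 0.02 × 13900 + 0.52 × 6700 = 1666 + 396 + 278 + 3484 = 5824
Overall = 0.3 × 9800 + 0.2 × 14700 + 0.5 × 5824 = 2940 + 2940 + 2912 = 8792

$8,792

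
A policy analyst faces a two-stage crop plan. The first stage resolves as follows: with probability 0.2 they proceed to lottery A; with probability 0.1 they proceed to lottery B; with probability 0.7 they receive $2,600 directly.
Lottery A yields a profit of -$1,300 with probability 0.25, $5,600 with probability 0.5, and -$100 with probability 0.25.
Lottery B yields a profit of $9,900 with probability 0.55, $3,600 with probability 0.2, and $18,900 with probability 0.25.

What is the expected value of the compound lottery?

$3,399

EV(A) = 0.25 × (-1300) + 0.5 × 5600 + 0.25 × (-100) = -325 + 2800 − 25 = 2450
EV(B) = 0.55 × 9900 + 0.2 × 3600 + 0.25 × 18900 = 5445 + 720 + 4725 = 10890
Branch C: 2600 (certain)
Overall = 0.2 × 2450 + 0.1 × 10890 + 0.7 × 2600 = 490 + 1089 + 1820 = 3399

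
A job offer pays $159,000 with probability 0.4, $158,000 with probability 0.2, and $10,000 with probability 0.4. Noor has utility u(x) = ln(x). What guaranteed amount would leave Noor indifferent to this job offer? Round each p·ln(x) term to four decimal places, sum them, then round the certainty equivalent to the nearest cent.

$52,517.41

E[u] = 0.4·ln(159000) + 0.2·ln(158000) + 0.4·ln(10000) = 4.7907 + 2.3941 + 3.6841 = 10.8689
CE = e^10.8689 ≈ 52517.41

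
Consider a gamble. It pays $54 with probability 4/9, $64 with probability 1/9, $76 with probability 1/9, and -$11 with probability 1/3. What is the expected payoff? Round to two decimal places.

$35.89

EV = 4/9 × 54 + 1/9 × 64 + 1/9 × 76 + 1/3 × (-11) = 24 + 7.1111 + 8.4444 − 3.6667 = 35.8889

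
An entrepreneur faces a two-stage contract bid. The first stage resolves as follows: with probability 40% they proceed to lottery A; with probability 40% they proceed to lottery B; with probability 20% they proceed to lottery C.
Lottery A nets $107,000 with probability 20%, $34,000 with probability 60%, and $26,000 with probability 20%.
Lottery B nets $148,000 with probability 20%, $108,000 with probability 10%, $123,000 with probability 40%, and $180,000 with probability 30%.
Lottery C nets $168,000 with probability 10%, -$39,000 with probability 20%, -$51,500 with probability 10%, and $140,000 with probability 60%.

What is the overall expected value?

$93,810

EV(A) = 0.2 × 107000 + 0.6 × 34000 + 0.2 × 26000 = 21400 + 20400 + 5200 = 47000
EV(B) = 0.2 × 148000 + 0.1 × 108000 + 0.4 × 123000 + 0.3 × 180000 = 29600 + 10800 + 49200 + 54000 = 143600
EV(C) = 0.1 × 168000 + 0.2 × (-39000) + 0.1 × (-51500) + 0.6 × 140000 = 16800 − 7800 − 5150 + 84000 = 87850
Overall = 0.4 × 47000 + 0.4 × 143600 + 0.2 × 87850 = 18800 + 57440 + 17570 = 93810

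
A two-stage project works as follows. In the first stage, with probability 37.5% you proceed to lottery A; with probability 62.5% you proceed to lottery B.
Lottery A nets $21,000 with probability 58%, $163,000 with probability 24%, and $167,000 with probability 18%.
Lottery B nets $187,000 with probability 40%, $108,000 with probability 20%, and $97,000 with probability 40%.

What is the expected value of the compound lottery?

$115,010

EV(A) = 0.58 × 21000 + 0.24 × 163000 + 0.18 × 167000 = 12180 + 39120 + 30060 = 81360
EV(B) = 0.4 × 187000 + 0.2 × 108000 + 0.4 × 97000 = 74800 + 21600 + 38800 = 135200
Overall = 0.375 × 81360 + 0.625 × 135200 = 30510 + 84500 = 115010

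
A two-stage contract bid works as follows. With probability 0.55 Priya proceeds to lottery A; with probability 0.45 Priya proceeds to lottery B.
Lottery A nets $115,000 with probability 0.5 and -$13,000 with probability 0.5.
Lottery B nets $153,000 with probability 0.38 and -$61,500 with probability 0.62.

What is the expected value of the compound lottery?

$37,054.50

EV(A) = 0.5 × 115000 + 0.5 × (-13000) = 57500 − 6500 = 51000
EV(B) = 0.38 × 153000 + 0.62 × (-61500) = 58140 − 38130 = 20010
Overall = 0.55 × 51000 + 0.45 × 20010 = 28050 + 9004.5 = 37054.5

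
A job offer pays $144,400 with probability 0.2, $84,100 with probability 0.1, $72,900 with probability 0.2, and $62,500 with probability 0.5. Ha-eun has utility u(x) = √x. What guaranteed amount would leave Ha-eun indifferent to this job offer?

E[u] = 0.2·√144400 + 0.1·√84100 + 0.2·√72900 + 0.5·√62500 = 0.2·380 + 0.1·290 + 0.2·270 + 0.5·250 = 284
CE = (284)² = 80656

$80,656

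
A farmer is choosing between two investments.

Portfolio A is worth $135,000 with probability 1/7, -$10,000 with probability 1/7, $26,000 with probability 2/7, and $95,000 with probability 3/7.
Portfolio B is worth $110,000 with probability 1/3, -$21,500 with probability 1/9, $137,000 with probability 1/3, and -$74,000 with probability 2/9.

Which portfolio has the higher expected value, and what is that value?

Portfolio A ($66,000)

Portfolio A = 1/7 × 135000 + 1/7 × (-10000) + 2/7 × 26000 + 3/7 × 95000 = 19285.7143 − 1428.5714 + 7428.5714 + 40714.2857 = 66000
Portfolio B = 1/3 × 110000 + 1/9 × (-21500) + 1/3 × 137000 + 2/9 × (-74000) = 36666.6667 − 2388.8889 + 45666.6667 − 16444.4444 = 63500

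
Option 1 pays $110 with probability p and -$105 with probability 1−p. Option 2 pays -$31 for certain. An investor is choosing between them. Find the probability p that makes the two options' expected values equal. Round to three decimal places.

p = 0.344

p·110 + (1−p)·(-105) = -31
215p − 105 = -31
p = (-31 + 105) / 215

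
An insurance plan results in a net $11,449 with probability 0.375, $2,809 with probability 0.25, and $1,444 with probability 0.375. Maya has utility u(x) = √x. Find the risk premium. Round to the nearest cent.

E[u] = 0.375·√11449 + 0.25·√2809 + 0.375·√1444 = 0.375·107 + 0.25·53 + 0.375·38 = 67.625
CE = (67.625)² = 4573.140625
Risk premium = EV − CE = 5537.125 − 4573.140625 = 963.984375

$963.98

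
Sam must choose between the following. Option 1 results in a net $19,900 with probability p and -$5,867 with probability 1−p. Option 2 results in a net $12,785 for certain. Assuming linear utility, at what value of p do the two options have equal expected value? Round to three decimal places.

p·19900 + (1−p)·(-5867) = 12785
25767p − 5867 = 12785
p = (12785 + 5867) / 25767

p = 0.724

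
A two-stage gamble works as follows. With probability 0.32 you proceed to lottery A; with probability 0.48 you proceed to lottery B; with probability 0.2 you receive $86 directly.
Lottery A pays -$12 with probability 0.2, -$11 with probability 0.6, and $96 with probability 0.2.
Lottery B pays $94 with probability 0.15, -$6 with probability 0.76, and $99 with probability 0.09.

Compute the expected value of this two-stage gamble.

EV(A) = 0.2 × (-12) + 0.6 × (-11) + 0.2 × 96 = -2.4 − 6.6 + 19.2 = 10.2
EV(B) = 0.15 × 94 + 0.76 × (-6) + 0.09 × 99 = 14.1 − 4.56 + 8.91 = 18.45
Branch C: 86 (certain)
Overall = 0.32 × 10.2 + 0.48 × 18.45 + 0.2 × 86 = 3.264 + 8.856 + 17.2 = 29.32

$29.32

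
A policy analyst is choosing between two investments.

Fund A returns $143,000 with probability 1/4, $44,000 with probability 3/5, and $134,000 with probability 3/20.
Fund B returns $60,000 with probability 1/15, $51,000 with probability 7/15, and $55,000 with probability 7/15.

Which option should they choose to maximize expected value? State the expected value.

Fund A ($82,250)

Fund A = 1/4 × 143000 + 3/5 × 44000 + 3/20 × 134000 = 35750 + 26400 + 20100 = 82250
Fund B = 1/15 × 60000 + 7/15 × 51000 + 7/15 × 55000 = 4000 + 23800 + 25666.6667 = 53466.6667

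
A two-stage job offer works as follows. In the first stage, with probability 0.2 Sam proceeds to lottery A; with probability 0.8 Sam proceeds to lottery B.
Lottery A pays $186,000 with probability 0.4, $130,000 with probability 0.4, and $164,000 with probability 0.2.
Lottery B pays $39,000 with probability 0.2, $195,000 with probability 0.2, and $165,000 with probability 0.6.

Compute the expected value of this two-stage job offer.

$148,480

EV(A) = 0.4 × 186000 + 0.4 × 130000 + 0.2 × 164000 = 74400 + 52000 + 32800 = 159200
EV(B) = 0.2 × 39000 + 0.2 × 195000 + 0.6 × 165000 = 7800 + 39000 + 99000 = 145800
Overall = 0.2 × 159200 + 0.8 × 145800 = 31840 + 116640 = 148480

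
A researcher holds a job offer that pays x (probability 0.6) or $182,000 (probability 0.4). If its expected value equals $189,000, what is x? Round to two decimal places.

0.6·x + 0.4·182000 = 189000
0.6·x = 189000 − 72800 = 116200
x = 116200 / 0.6 = 193666.6667

x = $193,666.67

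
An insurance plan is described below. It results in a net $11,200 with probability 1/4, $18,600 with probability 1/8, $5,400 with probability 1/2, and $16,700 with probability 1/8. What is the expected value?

EV = 1/4 × 11200 + 1/8 × 18600 + 1/2 × 5400 + 1/8 × 16700 = 2800 + 2325 + 2700 + 2087.5 = 9912.5

$9,912.50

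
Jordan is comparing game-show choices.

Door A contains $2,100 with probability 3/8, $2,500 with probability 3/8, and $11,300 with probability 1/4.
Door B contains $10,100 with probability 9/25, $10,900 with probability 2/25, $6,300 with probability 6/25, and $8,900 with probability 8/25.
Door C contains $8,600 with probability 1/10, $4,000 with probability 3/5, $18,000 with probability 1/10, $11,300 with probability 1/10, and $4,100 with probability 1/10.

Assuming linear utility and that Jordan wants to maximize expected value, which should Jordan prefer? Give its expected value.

Door A = 3/8 × 2100 + 3/8 × 2500 + 1/4 × 11300 = 787.5 + 937.5 + 2825 = 4550
Door B = 9/25 × 10100 + 2/25 × 10900 + 6/25 × 6300 + 8/25 × 8900 = 3636 + 872 + 1512 + 2848 = 8868
Door C = 1/10 × 8600 + 3/5 × 4000 + 1/10 × 18000 + 1/10 × 11300 + 1/10 × 4100 = 860 + 2400 + 1800 + 1130 + 410 = 6600

Door B ($8,868)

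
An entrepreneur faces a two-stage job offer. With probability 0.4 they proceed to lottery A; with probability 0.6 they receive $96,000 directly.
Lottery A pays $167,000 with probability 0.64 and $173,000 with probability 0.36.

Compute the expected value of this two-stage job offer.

EV(A) = 0.64 × 167000 + 0.36 × 173000 = 106880 + 62280 = 169160
Branch B: 96000 (certain)
Overall = 0.4 × 169160 + 0.6 × 96000 = 67664 + 57600 = 125264

$125,264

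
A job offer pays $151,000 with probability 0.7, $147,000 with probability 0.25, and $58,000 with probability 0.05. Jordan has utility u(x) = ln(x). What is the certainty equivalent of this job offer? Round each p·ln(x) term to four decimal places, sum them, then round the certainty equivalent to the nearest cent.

$142,971.42

E[u] = 0.7·ln(151000) + 0.25·ln(147000) + 0.05·ln(58000) = 8.3475 + 2.9745 + 0.5484 = 11.8704
CE = e^11.8704 ≈ 142971.42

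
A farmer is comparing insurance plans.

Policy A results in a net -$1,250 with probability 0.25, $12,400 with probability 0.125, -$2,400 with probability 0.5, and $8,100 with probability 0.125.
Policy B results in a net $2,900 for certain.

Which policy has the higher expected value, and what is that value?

Policy A = 0.25 × (-1250) + 0.125 × 12400 + 0.5 × (-2400) + 0.125 × 8100 = -312.5 + 1550 − 1200 + 1012.5 = 1050
Policy B: 2900 (certain)

Policy B ($2,900)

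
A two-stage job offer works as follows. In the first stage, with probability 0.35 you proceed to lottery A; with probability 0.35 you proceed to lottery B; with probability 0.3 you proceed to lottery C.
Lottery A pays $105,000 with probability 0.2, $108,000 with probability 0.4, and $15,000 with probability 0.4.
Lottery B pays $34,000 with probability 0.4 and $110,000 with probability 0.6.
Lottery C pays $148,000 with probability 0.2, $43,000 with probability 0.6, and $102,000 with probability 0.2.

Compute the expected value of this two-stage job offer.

$75,170

EV(A) = 0.2 × 105000 + 0.4 × 108000 + 0.4 × 15000 = 21000 + 43200 + 6000 = 70200
EV(B) = 0.4 × 34000 + 0.6 × 110000 = 13600 + 66000 = 79600
EV(C) = 0.2 × 148000 + 0.6 × 43000 + 0.2 × 102000 = 29600 + 25800 + 20400 = 75800
Overall = 0.35 × 70200 + 0.35 × 79600 + 0.3 × 75800 = 24570 + 27860 + 22740 = 75170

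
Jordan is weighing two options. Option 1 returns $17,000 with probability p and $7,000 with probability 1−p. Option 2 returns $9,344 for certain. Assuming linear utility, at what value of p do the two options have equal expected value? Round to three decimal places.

p = 0.234

p·17000 + (1−p)·7000 = 9344
10000p + 7000 = 9344
p = (9344 − 7000) / 10000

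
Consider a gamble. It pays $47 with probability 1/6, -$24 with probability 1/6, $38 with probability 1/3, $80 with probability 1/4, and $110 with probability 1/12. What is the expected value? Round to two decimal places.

$45.67

EV = 1/6 × 47 + 1/6 × (-24) + 1/3 × 38 + 1/4 × 80 + 1/12 × 110 = 7.8333 − 4 + 12.6667 + 20 + 9.1667 = 45.6667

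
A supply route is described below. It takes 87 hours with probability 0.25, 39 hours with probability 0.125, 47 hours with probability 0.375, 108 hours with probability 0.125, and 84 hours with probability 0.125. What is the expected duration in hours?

68.25 hours

EV = 0.25 × 87 + 0.125 × 39 + 0.375 × 47 + 0.125 × 108 + 0.125 × 84 = 21.75 + 4.875 + 17.625 + 13.5 + 10.5 = 68.25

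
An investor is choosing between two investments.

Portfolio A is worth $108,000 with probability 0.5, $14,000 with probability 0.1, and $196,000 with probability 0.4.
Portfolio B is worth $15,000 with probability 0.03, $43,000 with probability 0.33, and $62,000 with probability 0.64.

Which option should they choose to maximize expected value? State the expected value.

Portfolio A ($133,800)

Portfolio A = 0.5 × 108000 + 0.1 × 14000 + 0.4 × 196000 = 54000 + 1400 + 78400 = 133800
Portfolio B = 0.03 × 15000 + 0.33 × 43000 + 0.64 × 62000 = 450 + 14190 + 39680 = 54320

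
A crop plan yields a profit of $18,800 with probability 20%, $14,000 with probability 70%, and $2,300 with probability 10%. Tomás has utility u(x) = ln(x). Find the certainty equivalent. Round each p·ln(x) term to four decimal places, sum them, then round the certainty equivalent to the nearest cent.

$12,396.88

E[u] = 0.2·ln(18800) + 0.7·ln(14000) + 0.1·ln(2300) = 1.9683 + 6.6828 + 0.7741 = 9.4252
CE = e^9.4252 ≈ 12396.88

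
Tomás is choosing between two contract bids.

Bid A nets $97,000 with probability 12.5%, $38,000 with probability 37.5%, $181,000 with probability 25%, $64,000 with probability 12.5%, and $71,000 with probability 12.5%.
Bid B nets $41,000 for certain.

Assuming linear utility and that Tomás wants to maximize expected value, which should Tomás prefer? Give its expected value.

Bid A ($88,500)

Bid A = 0.125 × 97000 + 0.375 × 38000 + 0.25 × 181000 + 0.125 × 64000 + 0.125 × 71000 = 12125 + 14250 + 45250 + 8000 + 8875 = 88500
Bid B: 41000 (certain)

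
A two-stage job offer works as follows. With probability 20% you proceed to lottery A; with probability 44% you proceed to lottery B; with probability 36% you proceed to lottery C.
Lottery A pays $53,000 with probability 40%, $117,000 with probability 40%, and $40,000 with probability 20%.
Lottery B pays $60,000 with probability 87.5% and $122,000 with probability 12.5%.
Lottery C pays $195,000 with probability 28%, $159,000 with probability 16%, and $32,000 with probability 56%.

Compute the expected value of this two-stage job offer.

$80,275.60

EV(A) = 0.4 × 53000 + 0.4 × 117000 + 0.2 × 40000 = 21200 + 46800 + 8000 = 76000
EV(B) = 0.875 × 60000 + 0.125 × 122000 = 52500 + 15250 = 67750
EV(C) = 0.28 × 195000 + 0.16 × 159000 + 0.56 × 32000 = 54600 + 25440 + 17920 = 97960
Overall = 0.2 × 76000 + 0.44 × 67750 + 0.36 × 97960 = 15200 + 29810 + 35265.6 = 80275.6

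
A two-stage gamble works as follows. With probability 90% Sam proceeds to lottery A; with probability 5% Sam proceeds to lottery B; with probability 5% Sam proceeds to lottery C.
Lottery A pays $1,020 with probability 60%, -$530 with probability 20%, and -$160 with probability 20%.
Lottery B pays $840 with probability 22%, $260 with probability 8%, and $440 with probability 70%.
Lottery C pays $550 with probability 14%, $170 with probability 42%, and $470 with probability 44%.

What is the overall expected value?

$470.04

EV(A) = 0.6 × 1020 + 0.2 × (-530) + 0.2 × (-160) = 612 − 106 − 32 = 474
EV(B) = 0.22 × 840 + 0.08 × 260 + 0.7 × 440 = 184.8 + 20.8 + 308 = 513.6
EV(C) = 0.14 × 550 + 0.42 × 170 + 0.44 × 470 = 77 + 71.4 + 206.8 = 355.2
Overall = 0.9 × 474 + 0.05 × 513.6 + 0.05 × 355.2 = 426.6 + 25.68 + 17.76 = 470.04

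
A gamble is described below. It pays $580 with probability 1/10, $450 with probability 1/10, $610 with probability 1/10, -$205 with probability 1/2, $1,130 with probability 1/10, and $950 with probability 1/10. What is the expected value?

EV = 1/10 × 580 + 1/10 × 450 + 1/10 × 610 + 1/2 × (-205) + 1/10 × 1130 + 1/10 × 950 = 58 + 45 + 61 − 102.5 + 113 + 95 = 269.5

$269.50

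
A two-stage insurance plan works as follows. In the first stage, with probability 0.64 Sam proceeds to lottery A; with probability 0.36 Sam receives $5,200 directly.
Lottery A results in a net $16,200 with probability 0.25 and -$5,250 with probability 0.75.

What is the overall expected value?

$1,944

EV(A) = 0.25 × 16200 + 0.75 × (-5250) = 4050 − 3937.5 = 112.5
Branch B: 5200 (certain)
Overall = 0.64 × 112.5 + 0.36 × 5200 = 72 + 1872 = 1944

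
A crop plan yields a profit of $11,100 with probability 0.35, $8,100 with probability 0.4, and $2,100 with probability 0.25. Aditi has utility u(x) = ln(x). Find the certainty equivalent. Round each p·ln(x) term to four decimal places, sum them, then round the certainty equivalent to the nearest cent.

$6,453.00

E[u] = 0.35·ln(11100) + 0.4·ln(8100) + 0.25·ln(2100) = 3.2601 + 3.5998 + 1.9124 = 8.7723
CE = e^8.7723 ≈ 6453.00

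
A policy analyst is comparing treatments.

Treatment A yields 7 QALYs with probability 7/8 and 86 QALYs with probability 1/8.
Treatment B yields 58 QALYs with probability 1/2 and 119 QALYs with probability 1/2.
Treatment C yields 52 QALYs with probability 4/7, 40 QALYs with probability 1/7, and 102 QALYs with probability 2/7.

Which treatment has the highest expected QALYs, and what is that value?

Treatment B (88.5 QALYs)

Treatment A = 7/8 × 7 + 1/8 × 86 = 6.125 + 10.75 = 16.875
Treatment B = 1/2 × 58 + 1/2 × 119 = 29 + 59.5 = 88.5
Treatment C = 4/7 × 52 + 1/7 × 40 + 2/7 × 102 = 29.7143 + 5.7143 + 29.1429 = 64.5714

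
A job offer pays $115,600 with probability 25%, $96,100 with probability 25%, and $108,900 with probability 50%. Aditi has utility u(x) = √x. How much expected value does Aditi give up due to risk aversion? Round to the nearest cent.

$118.75

E[u] = 0.25·√115600 + 0.25·√96100 + 0.5·√108900 = 0.25·340 + 0.25·310 + 0.5·330 = 327.5
CE = (327.5)² = 107256.25
Risk premium = EV − CE = 107375 − 107256.25 = 118.75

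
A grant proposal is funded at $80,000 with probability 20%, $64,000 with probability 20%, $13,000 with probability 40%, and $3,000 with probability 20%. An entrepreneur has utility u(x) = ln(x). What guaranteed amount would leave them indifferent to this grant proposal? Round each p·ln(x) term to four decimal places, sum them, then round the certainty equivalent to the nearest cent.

E[u] = 0.2·ln(80000) + 0.2·ln(64000) + 0.4·ln(13000) + 0.2·ln(3000) = 2.2580 + 2.2133 + 3.7891 + 1.6013 = 9.8617
CE = e^9.8617 ≈ 19181.47

$19,181.47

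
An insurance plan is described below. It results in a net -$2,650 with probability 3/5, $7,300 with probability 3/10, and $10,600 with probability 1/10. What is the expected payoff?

EV = 3/5 × (-2650) + 3/10 × 7300 + 1/10 × 10600 = -1590 + 2190 + 1060 = 1660

$1,660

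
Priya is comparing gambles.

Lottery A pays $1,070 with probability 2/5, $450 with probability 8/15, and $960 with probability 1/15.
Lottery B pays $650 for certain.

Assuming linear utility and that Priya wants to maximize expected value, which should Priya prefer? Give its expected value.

Lottery A = 2/5 × 1070 + 8/15 × 450 + 1/15 × 960 = 428 + 240 + 64 = 732
Lottery B: 650 (certain)

Lottery A ($732)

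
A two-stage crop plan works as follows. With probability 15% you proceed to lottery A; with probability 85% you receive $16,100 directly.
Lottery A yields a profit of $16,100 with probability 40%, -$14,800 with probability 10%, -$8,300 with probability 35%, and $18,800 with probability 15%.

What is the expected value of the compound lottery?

$14,416.25

EV(A) = 0.4 × 16100 + 0.1 × (-14800) + 0.35 × (-8300) + 0.15 × 18800 = 6440 − 1480 − 2905 + 2820 = 4875
Branch B: 16100 (certain)
Overall = 0.15 × 4875 + 0.85 × 16100 = 731.25 + 13685 = 14416.25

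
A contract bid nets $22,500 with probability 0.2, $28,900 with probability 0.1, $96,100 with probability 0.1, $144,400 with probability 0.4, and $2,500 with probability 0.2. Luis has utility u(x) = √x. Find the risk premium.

E[u] = 0.2·√22500 + 0.1·√28900 + 0.1·√96100 + 0.4·√144400 + 0.2·√2500 = 0.2·150 + 0.1·170 + 0.1·310 + 0.4·380 + 0.2·50 = 240
CE = (240)² = 57600
Risk premium = EV − CE = 75260 − 57600 = 17660

$17,660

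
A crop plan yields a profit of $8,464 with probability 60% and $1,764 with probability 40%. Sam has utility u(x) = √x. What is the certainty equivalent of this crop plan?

$5,184

E[u] = 0.6·√8464 + 0.4·√1764 = 0.6·92 + 0.4·42 = 72
CE = (72)² = 5184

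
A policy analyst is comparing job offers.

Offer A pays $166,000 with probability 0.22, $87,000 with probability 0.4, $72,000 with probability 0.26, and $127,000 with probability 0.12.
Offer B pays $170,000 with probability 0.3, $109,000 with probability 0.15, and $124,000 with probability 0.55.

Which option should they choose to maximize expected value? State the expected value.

Offer A = 0.22 × 166000 + 0.4 × 87000 + 0.26 × 72000 + 0.12 × 127000 = 36520 + 34800 + 18720 + 15240 = 105280
Offer B = 0.3 × 170000 + 0.15 × 109000 + 0.55 × 124000 = 51000 + 16350 + 68200 = 135550

Offer B ($135,550)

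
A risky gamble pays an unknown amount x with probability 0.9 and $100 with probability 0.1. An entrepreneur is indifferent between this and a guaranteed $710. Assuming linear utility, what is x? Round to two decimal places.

0.9·x + 0.1·100 = 710
0.9·x = 710 − 10 = 700
x = 700 / 0.9 = 777.7778

x = $777.78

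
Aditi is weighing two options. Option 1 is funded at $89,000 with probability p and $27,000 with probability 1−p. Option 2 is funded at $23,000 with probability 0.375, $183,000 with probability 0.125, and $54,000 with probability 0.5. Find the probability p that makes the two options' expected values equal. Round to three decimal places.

p = 0.508

EV(Option 2) = 0.375 × 23000 + 0.125 × 183000 + 0.5 × 54000 = 8625 + 22875 + 27000 = 58500
p·89000 + (1−p)·27000 = 58500
62000p + 27000 = 58500
p = (58500 − 27000) / 62000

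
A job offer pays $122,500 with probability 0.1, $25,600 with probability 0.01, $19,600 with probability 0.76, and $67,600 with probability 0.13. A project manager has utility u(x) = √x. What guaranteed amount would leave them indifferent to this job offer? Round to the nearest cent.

E[u] = 0.1·√122500 + 0.01·√25600 + 0.76·√19600 + 0.13·√67600 = 0.1·350 + 0.01·160 + 0.76·140 + 0.13·260 = 176.8
CE = (176.8)² = 31258.24

$31,258.24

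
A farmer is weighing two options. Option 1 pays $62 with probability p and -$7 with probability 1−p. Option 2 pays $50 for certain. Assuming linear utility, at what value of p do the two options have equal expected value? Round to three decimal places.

p·62 + (1−p)·(-7) = 50
69p − 7 = 50
p = (50 + 7) / 69

p = 0.826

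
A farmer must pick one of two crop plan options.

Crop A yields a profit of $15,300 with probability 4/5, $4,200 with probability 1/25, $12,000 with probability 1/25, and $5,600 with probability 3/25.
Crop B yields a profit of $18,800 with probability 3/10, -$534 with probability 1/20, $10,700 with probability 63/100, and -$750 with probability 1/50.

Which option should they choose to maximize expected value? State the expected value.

Crop A = 4/5 × 15300 + 1/25 × 4200 + 1/25 × 12000 + 3/25 × 5600 = 12240 + 168 + 480 + 672 = 13560
Crop B = 3/10 × 18800 + 1/20 × (-534) + 63/100 × 10700 + 1/50 × (-750) = 5640 − 26.7 + 6741 − 15 = 12339.3

Crop A ($13,560)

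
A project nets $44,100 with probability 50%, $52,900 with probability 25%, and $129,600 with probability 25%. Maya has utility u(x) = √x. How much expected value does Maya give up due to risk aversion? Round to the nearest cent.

E[u] = 0.5·√44100 + 0.25·√52900 + 0.25·√129600 = 0.5·210 + 0.25·230 + 0.25·360 = 252.5
CE = (252.5)² = 63756.25
Risk premium = EV − CE = 67675 − 63756.25 = 3918.75

$3,918.75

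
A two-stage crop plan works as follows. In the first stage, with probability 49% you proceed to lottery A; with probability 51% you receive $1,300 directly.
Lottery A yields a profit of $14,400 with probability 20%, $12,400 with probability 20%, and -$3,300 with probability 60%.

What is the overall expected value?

$2,319.20

EV(A) = 0.2 × 14400 + 0.2 × 12400 + 0.6 × (-3300) = 2880 + 2480 − 1980 = 3380
Branch B: 1300 (certain)
Overall = 0.49 × 3380 + 0.51 × 1300 = 1656.2 + 663 = 2319.2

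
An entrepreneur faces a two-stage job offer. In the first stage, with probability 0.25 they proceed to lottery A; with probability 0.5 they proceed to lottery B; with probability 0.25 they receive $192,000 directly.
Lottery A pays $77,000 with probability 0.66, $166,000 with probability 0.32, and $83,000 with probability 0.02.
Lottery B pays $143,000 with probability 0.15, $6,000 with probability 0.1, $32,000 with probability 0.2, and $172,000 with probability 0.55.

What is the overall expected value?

$135,925

EV(A) = 0.66 × 77000 + 0.32 × 166000 + 0.02 × 83000 = 50820 + 53120 + 1660 = 105600
EV(B) = 0.15 × 143000 + 0.1 × 6000 + 0.2 × 32000 + 0.55 × 172000 = 21450 + 600 + 6400 + 94600 = 123050
Branch C: 192000 (certain)
Overall = 0.25 × 105600 + 0.5 × 123050 + 0.25 × 192000 = 26400 + 61525 + 48000 = 135925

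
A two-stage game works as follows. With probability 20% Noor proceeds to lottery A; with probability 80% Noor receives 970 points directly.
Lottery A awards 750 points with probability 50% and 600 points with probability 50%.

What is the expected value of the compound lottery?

EV(A) = 0.5 × 750 + 0.5 × 600 = 375 + 300 = 675
Branch B: 970 (certain)
Overall = 0.2 × 675 + 0.8 × 970 = 135 + 776 = 911

911 points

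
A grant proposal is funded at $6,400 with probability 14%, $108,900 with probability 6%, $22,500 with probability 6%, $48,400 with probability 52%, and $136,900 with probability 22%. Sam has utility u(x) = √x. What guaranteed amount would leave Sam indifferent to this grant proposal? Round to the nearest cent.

$55,601.64

E[u] = 0.14·√6400 + 0.06·√108900 + 0.06·√22500 + 0.52·√48400 + 0.22·√136900 = 0.14·80 + 0.06·330 + 0.06·150 + 0.52·220 + 0.22·370 = 235.8
CE = (235.8)² = 55601.64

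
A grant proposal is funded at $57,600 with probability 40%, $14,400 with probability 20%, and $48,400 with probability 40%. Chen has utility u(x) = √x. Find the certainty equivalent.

$43,264

E[u] = 0.4·√57600 + 0.2·√14400 + 0.4·√48400 = 0.4·240 + 0.2·120 + 0.4·220 = 208
CE = (208)² = 43264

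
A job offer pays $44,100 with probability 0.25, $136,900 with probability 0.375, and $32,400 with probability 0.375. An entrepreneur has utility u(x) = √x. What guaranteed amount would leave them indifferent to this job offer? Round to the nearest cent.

E[u] = 0.25·√44100 + 0.375·√136900 + 0.375·√32400 = 0.25·210 + 0.375·370 + 0.375·180 = 258.75
CE = (258.75)² = 66951.5625

$66,951.56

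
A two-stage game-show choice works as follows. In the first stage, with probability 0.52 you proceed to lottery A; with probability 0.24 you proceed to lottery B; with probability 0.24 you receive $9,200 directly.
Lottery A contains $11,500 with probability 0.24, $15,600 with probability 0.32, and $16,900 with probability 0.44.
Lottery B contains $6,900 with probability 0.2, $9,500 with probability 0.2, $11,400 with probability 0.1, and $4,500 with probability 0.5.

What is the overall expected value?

EV(A) = 0.24 × 11500 + 0.32 × 15600 + 0.44 × 16900 = 2760 + 4992 + 7436 = 15188
EV(B) = 0.2 × 6900 + 0.2 × 9500 + 0.1 × 11400 + 0.5 × 4500 = 1380 + 1900 + 1140 + 2250 = 6670
Branch C: 9200 (certain)
Overall = 0.52 × 15188 + 0.24 × 6670 + 0.24 × 9200 = 7897.76 + 1600.8 + 2208 = 11706.56

$11,706.56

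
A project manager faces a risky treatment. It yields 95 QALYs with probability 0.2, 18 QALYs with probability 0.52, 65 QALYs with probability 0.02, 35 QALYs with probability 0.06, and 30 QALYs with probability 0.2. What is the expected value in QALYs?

EV = 0.2 × 95 + 0.52 × 18 + 0.02 × 65 + 0.06 × 35 + 0.2 × 30 = 19 + 9.36 + 1.3 + 2.1 + 6 = 37.76

37.76 QALYs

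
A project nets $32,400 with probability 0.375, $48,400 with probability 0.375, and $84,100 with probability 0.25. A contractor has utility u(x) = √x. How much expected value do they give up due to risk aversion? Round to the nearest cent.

E[u] = 0.375·√32400 + 0.375·√48400 + 0.25·√84100 = 0.375·180 + 0.375·220 + 0.25·290 = 222.5
CE = (222.5)² = 49506.25
Risk premium = EV − CE = 51325 − 49506.25 = 1818.75

$1,818.75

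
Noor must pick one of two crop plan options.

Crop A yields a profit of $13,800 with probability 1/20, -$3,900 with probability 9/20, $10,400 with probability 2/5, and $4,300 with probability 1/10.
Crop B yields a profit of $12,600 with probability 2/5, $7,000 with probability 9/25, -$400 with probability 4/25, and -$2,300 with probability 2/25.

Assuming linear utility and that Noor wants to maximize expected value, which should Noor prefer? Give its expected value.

Crop A = 1/20 × 13800 + 9/20 × (-3900) + 2/5 × 10400 + 1/10 × 4300 = 690 − 1755 + 4160 + 430 = 3525
Crop B = 2/5 × 12600 + 9/25 × 7000 + 4/25 × (-400) + 2/25 × (-2300) = 5040 + 2520 − 64 − 184 = 7312

Crop B ($7,312)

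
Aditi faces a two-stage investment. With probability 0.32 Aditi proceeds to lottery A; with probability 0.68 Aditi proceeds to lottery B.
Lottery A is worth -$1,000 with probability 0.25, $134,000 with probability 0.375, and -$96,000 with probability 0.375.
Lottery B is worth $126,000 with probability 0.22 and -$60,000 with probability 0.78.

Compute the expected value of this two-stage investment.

-$8,494.40

EV(A) = 0.25 × (-1000) + 0.375 × 134000 + 0.375 × (-96000) = -250 + 50250 − 36000 = 14000
EV(B) = 0.22 × 126000 + 0.78 × (-60000) = 27720 − 46800 = -19080
Overall = 0.32 × 14000 + 0.68 × (-19080) = 4480 − 12974.4 = -8494.4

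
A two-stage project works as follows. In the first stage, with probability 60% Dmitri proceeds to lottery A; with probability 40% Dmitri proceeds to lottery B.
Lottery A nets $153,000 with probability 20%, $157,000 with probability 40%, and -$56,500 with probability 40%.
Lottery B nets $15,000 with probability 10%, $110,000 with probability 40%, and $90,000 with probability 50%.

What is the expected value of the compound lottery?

EV(A) = 0.2 × 153000 + 0.4 × 157000 + 0.4 × (-56500) = 30600 + 62800 − 22600 = 70800
EV(B) = 0.1 × 15000 + 0.4 × 110000 + 0.5 × 90000 = 1500 + 44000 + 45000 = 90500
Overall = 0.6 × 70800 + 0.4 × 90500 = 42480 + 36200 = 78680

$78,680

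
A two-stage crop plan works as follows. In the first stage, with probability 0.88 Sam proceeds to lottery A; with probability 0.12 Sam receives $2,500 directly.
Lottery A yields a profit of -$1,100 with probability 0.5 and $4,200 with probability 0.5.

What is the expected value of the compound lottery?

EV(A) = 0.5 × (-1100) + 0.5 × 4200 = -550 + 2100 = 1550
Branch B: 2500 (certain)
Overall = 0.88 × 1550 + 0.12 × 2500 = 1364 + 300 = 1664

$1,664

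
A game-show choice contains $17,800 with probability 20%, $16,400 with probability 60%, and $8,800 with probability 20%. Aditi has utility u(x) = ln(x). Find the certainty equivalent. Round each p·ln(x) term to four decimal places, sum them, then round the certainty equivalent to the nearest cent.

$14,719.08

E[u] = 0.2·ln(17800) + 0.6·ln(16400) + 0.2·ln(8800) = 1.9574 + 5.8230 + 1.8165 = 9.5969
CE = e^9.5969 ≈ 14719.08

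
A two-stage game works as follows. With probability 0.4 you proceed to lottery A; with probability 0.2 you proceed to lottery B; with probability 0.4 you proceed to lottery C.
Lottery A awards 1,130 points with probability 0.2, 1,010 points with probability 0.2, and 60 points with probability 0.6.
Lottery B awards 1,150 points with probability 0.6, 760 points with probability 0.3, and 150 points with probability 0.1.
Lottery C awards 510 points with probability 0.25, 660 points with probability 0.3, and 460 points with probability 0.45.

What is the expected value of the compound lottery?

EV(A) = 0.2 × 1130 + 0.2 × 1010 + 0.6 × 60 = 226 + 202 + 36 = 464
EV(B) = 0.6 × 1150 + 0.3 × 760 + 0.1 × 150 = 690 + 228 + 15 = 933
EV(C) = 0.25 × 510 + 0.3 × 660 + 0.45 × 460 = 127.5 + 198 + 207 = 532.5
Overall = 0.4 × 464 + 0.2 × 933 + 0.4 × 532.5 = 185.6 + 186.6 + 213 = 585.2

585.2 points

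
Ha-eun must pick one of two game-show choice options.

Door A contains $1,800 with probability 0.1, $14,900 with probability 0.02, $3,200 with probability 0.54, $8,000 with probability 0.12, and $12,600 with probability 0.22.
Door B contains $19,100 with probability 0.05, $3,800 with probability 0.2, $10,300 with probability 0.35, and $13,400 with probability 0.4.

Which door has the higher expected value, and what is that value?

Door A = 0.1 × 1800 + 0.02 × 14900 + 0.54 × 3200 + 0.12 × 8000 + 0.22 × 12600 = 180 + 298 + 1728 + 960 + 2772 = 5938
Door B = 0.05 × 19100 + 0.2 × 3800 + 0.35 × 10300 + 0.4 × 13400 = 955 + 760 + 3605 + 5360 = 10680

Door B ($10,680)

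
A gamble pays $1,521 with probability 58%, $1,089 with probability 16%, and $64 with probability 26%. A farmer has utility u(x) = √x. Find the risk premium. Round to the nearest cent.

$174.26

E[u] = 0.58·√1521 + 0.16·√1089 + 0.26·√64 = 0.58·39 + 0.16·33 + 0.26·8 = 29.98
CE = (29.98)² = 898.8004
Risk premium = EV − CE = 1073.06 − 898.8004 = 174.2596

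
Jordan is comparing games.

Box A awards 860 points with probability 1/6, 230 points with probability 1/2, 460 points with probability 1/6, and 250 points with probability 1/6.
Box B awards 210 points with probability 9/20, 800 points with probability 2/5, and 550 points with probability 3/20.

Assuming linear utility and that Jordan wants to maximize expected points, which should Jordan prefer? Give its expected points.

Box A = 1/6 × 860 + 1/2 × 230 + 1/6 × 460 + 1/6 × 250 = 143.3333 + 115 + 76.6667 + 41.6667 = 376.6667
Box B = 9/20 × 210 + 2/5 × 800 + 3/20 × 550 = 94.5 + 320 + 82.5 = 497

Box B (497 points)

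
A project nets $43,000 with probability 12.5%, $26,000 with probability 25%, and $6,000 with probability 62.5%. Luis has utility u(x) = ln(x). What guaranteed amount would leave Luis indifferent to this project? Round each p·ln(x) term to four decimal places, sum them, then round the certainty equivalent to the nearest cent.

$11,073.39

E[u] = 0.125·ln(43000) + 0.25·ln(26000) + 0.625·ln(6000) = 1.3336 + 2.5415 + 5.4372 = 9.3123
CE = e^9.3123 ≈ 11073.39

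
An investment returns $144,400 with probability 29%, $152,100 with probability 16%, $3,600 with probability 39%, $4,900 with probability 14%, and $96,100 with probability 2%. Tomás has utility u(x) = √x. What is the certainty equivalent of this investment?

E[u] = 0.29·√144400 + 0.16·√152100 + 0.39·√3600 + 0.14·√4900 + 0.02·√96100 = 0.29·380 + 0.16·390 + 0.39·60 + 0.14·70 + 0.02·310 = 212
CE = (212)² = 44944

$44,944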